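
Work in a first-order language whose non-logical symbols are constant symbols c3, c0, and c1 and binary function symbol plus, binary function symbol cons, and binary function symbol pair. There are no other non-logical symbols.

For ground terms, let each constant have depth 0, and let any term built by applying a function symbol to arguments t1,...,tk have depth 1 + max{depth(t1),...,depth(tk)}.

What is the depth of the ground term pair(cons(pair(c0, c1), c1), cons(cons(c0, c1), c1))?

depth(pair(c0, c1)) = 1 + max(0, 0) = 1
depth(cons(pair(c0, c1), c1)) = 1 + max(1, 0) = 2
depth(cons(c0, c1)) = 1 + max(0, 0) = 1
depth(cons(cons(c0, c1), c1)) = 1 + max(1, 0) = 2
depth(pair(cons(pair(c0, c1), c1), cons(cons(c0, c1), c1))) = 1 + max(2, 2) = 3

3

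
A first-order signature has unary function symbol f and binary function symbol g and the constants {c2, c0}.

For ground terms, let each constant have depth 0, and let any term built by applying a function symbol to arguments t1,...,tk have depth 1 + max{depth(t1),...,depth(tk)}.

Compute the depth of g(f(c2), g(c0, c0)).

depth(f(c2)) = 1 + depth(c2) = 1 + 0 = 1
depth(g(c0, c0)) = 1 + max(0, 0) = 1
depth(g(f(c2), g(c0, c0))) = 1 + max(1, 1) = 2

2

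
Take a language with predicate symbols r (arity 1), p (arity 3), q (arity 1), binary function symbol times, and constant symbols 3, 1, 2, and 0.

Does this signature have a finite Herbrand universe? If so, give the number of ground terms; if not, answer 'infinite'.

infinite

The signature has at least one function symbol (times, arity 2) and at least one constant (3).
Iterating times gives infinitely many distinct ground terms: 3, times(3, 3), times(times(3, 3), times(3, 3)), ...
So the Herbrand universe is infinite.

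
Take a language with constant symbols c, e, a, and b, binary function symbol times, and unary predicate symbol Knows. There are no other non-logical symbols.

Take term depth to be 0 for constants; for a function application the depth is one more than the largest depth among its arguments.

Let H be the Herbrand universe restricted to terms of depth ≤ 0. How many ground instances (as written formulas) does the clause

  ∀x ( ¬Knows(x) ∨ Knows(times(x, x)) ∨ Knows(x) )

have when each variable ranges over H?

4

Ground terms of depth ≤ 0:
  Write N_k for the number of ground terms of depth ≤ k. A term of depth ≤ k is either a constant or a function symbol applied to arguments of depth ≤ k−1, so N_k = 4 + N_{k-1}^2.
  N_0 = 4
  Explicitly: c, e, a, b.
So there are 4 ground terms available for substitution.
The body mentions the single quantified variable x; since ground terms form a free algebra, no two substitutions collapse to the same formula.
Number of ground instances = 4.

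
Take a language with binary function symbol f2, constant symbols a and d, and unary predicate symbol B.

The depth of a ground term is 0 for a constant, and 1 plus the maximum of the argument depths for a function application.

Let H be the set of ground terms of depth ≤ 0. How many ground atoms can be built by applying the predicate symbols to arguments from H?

First count ground terms of depth ≤ 0.
Let N_k = |{terms of depth ≤ k}|. Then N_0 = 2 and N_k = 2 + N_{k-1}^2 for k ≥ 1 (one summand per function symbol, arity giving the exponent).
N_0 = 2
Explicitly: a, d.
So |H| = 2.
A ground atom is a predicate applied to a tuple of terms from H, so the count is the sum over predicates of |H|^arity:
  B: 2
Total ground atoms: 2.

2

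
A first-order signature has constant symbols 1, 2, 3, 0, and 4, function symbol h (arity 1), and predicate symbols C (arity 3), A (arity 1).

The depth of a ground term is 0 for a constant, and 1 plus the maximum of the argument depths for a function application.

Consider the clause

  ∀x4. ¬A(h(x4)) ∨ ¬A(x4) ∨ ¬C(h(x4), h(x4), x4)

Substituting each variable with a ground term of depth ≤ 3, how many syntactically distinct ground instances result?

Ground terms of depth ≤ 3:
  Let N_k count ground terms of depth at most k. Each non-constant term of depth ≤ k is some function symbol applied to depth-≤(k−1) arguments, giving N_k = 5 + N_{k-1}.
  N_0 = 5
  N_1 = 5 + 5 = 10
  N_2 = 5 + 10 = 15
  N_3 = 5 + 15 = 20
So there are 20 ground terms available for substitution.
The variable x4 ranges independently over the available ground terms, and distinct assignments produce distinct instances.
Number of ground instances = 20.

20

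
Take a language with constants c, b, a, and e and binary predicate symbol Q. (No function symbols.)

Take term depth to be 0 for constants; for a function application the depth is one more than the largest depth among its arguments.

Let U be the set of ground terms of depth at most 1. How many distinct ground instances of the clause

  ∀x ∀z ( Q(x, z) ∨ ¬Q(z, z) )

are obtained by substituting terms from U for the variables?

Ground terms of depth ≤ 1:
  With no function symbols every ground term is a constant, so there are exactly 4 ground terms at every depth bound.
  N_0 = 4
  N_1 = 4
  Explicitly: c, b, a, e.
So there are 4 ground terms available for substitution.
The clause has 2 distinct variables (x, z), each appearing in the body. In the free term algebra distinct substitutions yield syntactically distinct ground instances.
Number of ground instances = 4^2 = 16.

16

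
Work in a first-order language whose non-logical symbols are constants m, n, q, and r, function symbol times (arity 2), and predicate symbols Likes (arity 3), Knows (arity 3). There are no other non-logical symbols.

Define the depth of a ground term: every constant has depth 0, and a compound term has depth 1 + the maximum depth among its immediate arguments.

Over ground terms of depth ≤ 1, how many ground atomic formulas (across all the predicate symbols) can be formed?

16000

First count ground terms of depth ≤ 1.
Count level by level. With function symbols times/2, the terms of depth ≤ k are the 4 constants together with each function applied to depth-≤(k−1) tuples, so N_k = 4 + N_{k-1}^2.
N_0 = 4
N_1 = 4 + 4^2 = 20
So |H| = 20.
Each predicate of arity r yields |H|^r ground atoms (one per choice of an r-tuple from H):
  Likes: 20^3 = 8000;  Knows: 20^3 = 8000
Total ground atoms: 8000 + 8000 = 16000.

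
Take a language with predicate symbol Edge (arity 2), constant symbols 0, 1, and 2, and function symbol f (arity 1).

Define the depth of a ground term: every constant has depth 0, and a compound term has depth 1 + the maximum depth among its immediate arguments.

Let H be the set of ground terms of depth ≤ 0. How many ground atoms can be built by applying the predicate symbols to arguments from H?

9

First count ground terms of depth ≤ 0.
Count level by level. With function symbols f/1, the terms of depth ≤ k are the 3 constants together with each function applied to depth-≤(k−1) tuples, so N_k = 3 + N_{k-1}.
N_0 = 3
Explicitly: 0, 1, 2.
So |H| = 3.
Ground atoms are formed by filling each argument slot of a predicate with a term from H, so an r-ary predicate gives |H|^r atoms:
  Edge: 3^2 = 9
Total ground atoms: 9.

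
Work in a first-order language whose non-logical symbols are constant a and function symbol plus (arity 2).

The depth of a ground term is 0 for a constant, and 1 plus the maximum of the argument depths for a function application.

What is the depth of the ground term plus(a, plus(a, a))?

2

depth(plus(a, a)) = 1 + max(0, 0) = 1
depth(plus(a, plus(a, a))) = 1 + max(0, 1) = 2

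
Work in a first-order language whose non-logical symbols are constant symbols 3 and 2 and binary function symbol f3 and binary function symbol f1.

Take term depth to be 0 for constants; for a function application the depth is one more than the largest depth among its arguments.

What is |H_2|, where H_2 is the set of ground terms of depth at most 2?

Let N_k = |{terms of depth ≤ k}|. Then N_0 = 2 and N_k = 2 + N_{k-1}^2 + N_{k-1}^2 for k ≥ 1 (one summand per function symbol, arity giving the exponent).
N_0 = 2
N_1 = 2 + 2^2 + 2^2 = 10
N_2 = 2 + 10^2 + 10^2 = 202

202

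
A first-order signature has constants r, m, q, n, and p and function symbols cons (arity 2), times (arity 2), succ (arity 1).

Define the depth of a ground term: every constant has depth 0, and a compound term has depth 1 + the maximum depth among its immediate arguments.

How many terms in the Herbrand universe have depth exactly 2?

7205

Count level by level. With function symbols cons/2, times/2, succ/1, the terms of depth ≤ k are the 5 constants together with each function applied to depth-≤(k−1) tuples, so N_k = 5 + N_{k-1}^2 + N_{k-1}^2 + N_{k-1}.
N_0 = 5
N_1 = 5 + 5^2 + 5^2 + 5 = 60
N_2 = 5 + 60^2 + 60^2 + 60 = 7265
Terms of depth exactly 2: N_2 − N_1 = 7265 − 60 = 7205.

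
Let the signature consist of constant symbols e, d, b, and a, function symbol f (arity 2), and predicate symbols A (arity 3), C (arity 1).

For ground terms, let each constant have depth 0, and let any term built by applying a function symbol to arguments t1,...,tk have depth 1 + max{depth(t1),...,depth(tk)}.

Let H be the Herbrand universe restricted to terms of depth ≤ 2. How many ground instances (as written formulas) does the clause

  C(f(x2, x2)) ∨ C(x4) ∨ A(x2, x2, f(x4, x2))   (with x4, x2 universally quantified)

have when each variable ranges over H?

163216

Ground terms of depth ≤ 2:
  Write N_k for the number of ground terms of depth ≤ k. A term of depth ≤ k is either a constant or a function symbol applied to arguments of depth ≤ k−1, so N_k = 4 + N_{k-1}^2.
  N_0 = 4
  N_1 = 4 + 4^2 = 20
  N_2 = 4 + 20^2 = 404
So there are 404 ground terms available for substitution.
The body mentions every one of the 2 quantified variables; since ground terms form a free algebra, no two substitutions collapse to the same formula.
Number of ground instances = 404^2 = 163216.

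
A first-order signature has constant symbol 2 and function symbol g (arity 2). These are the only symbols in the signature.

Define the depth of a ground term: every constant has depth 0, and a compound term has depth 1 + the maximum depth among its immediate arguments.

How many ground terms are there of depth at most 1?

2

Write N_k for the number of ground terms of depth ≤ k. A term of depth ≤ k is either a constant or a function symbol applied to arguments of depth ≤ k−1, so N_k = 1 + N_{k-1}^2.
N_0 = 1
N_1 = 1 + 1^2 = 2
Explicitly: 2, g(2, 2).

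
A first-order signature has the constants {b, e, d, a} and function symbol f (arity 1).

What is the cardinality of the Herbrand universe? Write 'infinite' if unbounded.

infinite

The signature has at least one function symbol (f, arity 1) and at least one constant (b).
Iterating f gives infinitely many distinct ground terms: b, f(b), f(f(b)), ...
So the Herbrand universe is infinite.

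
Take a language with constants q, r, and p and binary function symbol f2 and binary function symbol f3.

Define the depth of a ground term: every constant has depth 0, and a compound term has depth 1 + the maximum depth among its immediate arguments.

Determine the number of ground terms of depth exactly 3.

Count level by level. With function symbols f2/2, f3/2, the terms of depth ≤ k are the 3 constants together with each function applied to depth-≤(k−1) tuples, so N_k = 3 + N_{k-1}^2 + N_{k-1}^2.
N_0 = 3
N_1 = 3 + 3^2 + 3^2 = 21
N_2 = 3 + 21^2 + 21^2 = 885
N_3 = 3 + 885^2 + 885^2 = 1566453
Terms of depth exactly 3: N_3 − N_2 = 1566453 − 885 = 1565568.

1565568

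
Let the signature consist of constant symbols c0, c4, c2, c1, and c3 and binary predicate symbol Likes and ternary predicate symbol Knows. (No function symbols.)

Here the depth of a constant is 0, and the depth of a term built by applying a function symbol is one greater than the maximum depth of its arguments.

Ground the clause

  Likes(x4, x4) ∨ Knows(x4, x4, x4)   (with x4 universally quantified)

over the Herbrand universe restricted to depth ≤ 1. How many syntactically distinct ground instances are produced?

Ground terms of depth ≤ 1:
  With no function symbols every ground term is a constant, so there are exactly 5 ground terms at every depth bound.
  N_0 = 5
  N_1 = 5
  Explicitly: c0, c4, c2, c1, c3.
So there are 5 ground terms available for substitution.
The body mentions the single quantified variable x4; since ground terms form a free algebra, no two substitutions collapse to the same formula.
Number of ground instances = 5.

5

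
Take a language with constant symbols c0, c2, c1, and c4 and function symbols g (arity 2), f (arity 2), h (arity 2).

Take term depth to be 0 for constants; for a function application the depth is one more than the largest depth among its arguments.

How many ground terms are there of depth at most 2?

8116

Count level by level. With function symbols g/2, f/2, h/2, the terms of depth ≤ k are the 4 constants together with each function applied to depth-≤(k−1) tuples, so N_k = 4 + N_{k-1}^2 + N_{k-1}^2 + N_{k-1}^2.
N_0 = 4
N_1 = 4 + 4^2 + 4^2 + 4^2 = 52
N_2 = 4 + 52^2 + 52^2 + 52^2 = 8116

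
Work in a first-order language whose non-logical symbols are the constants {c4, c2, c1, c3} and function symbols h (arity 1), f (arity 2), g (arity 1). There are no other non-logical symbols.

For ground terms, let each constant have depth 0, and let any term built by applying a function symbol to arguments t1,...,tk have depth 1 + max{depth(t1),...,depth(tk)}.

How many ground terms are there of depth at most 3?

If N_k denotes the number of depth-≤k ground terms, the 4 constants give N_0 = 4, and each function symbol of arity r contributes N_{k-1}^r new terms at level k: N_k = 4 + N_{k-1} + N_{k-1}^2 + N_{k-1}.
N_0 = 4
N_1 = 4 + 4 + 4^2 + 4 = 28
N_2 = 4 + 28 + 28^2 + 28 = 844
N_3 = 4 + 844 + 844^2 + 844 = 714028

714028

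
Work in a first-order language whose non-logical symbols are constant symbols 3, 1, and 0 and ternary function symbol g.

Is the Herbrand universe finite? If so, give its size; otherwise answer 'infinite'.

The signature has at least one function symbol (g, arity 3) and at least one constant (3).
Iterating g gives infinitely many distinct ground terms: 3, g(3, 3, 3), g(g(3, 3, 3), g(3, 3, 3), g(3, 3, 3)), ...
So the Herbrand universe is infinite.

infinite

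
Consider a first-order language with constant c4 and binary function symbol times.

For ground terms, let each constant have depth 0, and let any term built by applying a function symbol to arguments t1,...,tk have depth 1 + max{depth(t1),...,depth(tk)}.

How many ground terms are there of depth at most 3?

26

Count level by level. With function symbols times/2, the terms of depth ≤ k are the 1 constant together with each function applied to depth-≤(k−1) tuples, so N_k = 1 + N_{k-1}^2.
N_0 = 1
N_1 = 1 + 1^2 = 2
N_2 = 1 + 2^2 = 5
N_3 = 1 + 5^2 = 26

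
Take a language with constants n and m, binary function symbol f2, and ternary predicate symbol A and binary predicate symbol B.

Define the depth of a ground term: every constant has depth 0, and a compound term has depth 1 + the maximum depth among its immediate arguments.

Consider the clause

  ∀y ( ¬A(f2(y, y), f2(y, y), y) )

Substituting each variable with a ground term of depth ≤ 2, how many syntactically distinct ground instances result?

Ground terms of depth ≤ 2:
  Let N_k = |{terms of depth ≤ k}|. Then N_0 = 2 and N_k = 2 + N_{k-1}^2 for k ≥ 1 (one summand per function symbol, arity giving the exponent).
  N_0 = 2
  N_1 = 2 + 2^2 = 6
  N_2 = 2 + 6^2 = 38
So there are 38 ground terms available for substitution.
The body mentions the single quantified variable y; since ground terms form a free algebra, no two substitutions collapse to the same formula.
Number of ground instances = 38.

38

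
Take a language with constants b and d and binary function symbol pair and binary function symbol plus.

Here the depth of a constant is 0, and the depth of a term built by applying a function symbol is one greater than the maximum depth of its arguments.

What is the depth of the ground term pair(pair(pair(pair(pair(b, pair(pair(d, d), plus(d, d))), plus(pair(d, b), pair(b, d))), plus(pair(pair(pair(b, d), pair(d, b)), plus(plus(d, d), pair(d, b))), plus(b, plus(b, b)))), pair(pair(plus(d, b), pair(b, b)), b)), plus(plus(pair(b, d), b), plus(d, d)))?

7

depth(pair(d, d)) = 1 + max(0, 0) = 1
depth(plus(d, d)) = 1 + max(0, 0) = 1
depth(pair(pair(d, d), plus(d, d))) = 1 + max(1, 1) = 2
depth(pair(b, pair(pair(d, d), plus(d, d)))) = 1 + max(0, 2) = 3
depth(pair(d, b)) = 1 + max(0, 0) = 1
depth(pair(b, d)) = 1 + max(0, 0) = 1
depth(plus(pair(d, b), pair(b, d))) = 1 + max(1, 1) = 2
depth(pair(pair(b, pair(pair(d, d), plus(d, d))), plus(pair(d, b), pair(b, d)))) = 1 + max(3, 2) = 4
depth(pair(pair(b, d), pair(d, b))) = 1 + max(1, 1) = 2
depth(plus(plus(d, d), pair(d, b))) = 1 + max(1, 1) = 2
depth(pair(pair(pair(b, d), pair(d, b)), plus(plus(d, d), pair(d, b)))) = 1 + max(2, 2) = 3
depth(plus(b, b)) = 1 + max(0, 0) = 1
depth(plus(b, plus(b, b))) = 1 + max(0, 1) = 2
depth(plus(pair(pair(pair(b, d), pair(d, b)), plus(plus(d, d), pair(d, b))), plus(b, plus(b, b)))) = 1 + max(3, 2) = 4
depth(pair(pair(pair(b, pair(pair(d, d), plus(d, d))), plus(pair(d, b), pair(b, d))), plus(pair(pair(pair(b, d), pair(d, b)), plus(plus(d, d), pair(d, b))), plus(b, plus(b, b))))) = 1 + max(4, 4) = 5
depth(plus(d, b)) = 1 + max(0, 0) = 1
depth(pair(b, b)) = 1 + max(0, 0) = 1
depth(pair(plus(d, b), pair(b, b))) = 1 + max(1, 1) = 2
depth(pair(pair(plus(d, b), pair(b, b)), b)) = 1 + max(2, 0) = 3
depth(pair(pair(pair(pair(b, pair(pair(d, d), plus(d, d))), plus(pair(d, b), pair(b, d))), plus(pair(pair(pair(b, d), pair(d, b)), plus(plus(d, d), pair(d, b))), plus(b, plus(b, b)))), pair(pair(plus(d, b), pair(b, b)), b))) = 1 + max(5, 3) = 6
depth(plus(pair(b, d), b)) = 1 + max(1, 0) = 2
depth(plus(plus(pair(b, d), b), plus(d, d))) = 1 + max(2, 1) = 3
depth(pair(pair(pair(pair(pair(b, pair(pair(d, d), plus(d, d))), plus(pair(d, b), pair(b, d))), plus(pair(pair(pair(b, d), pair(d, b)), plus(plus(d, d), pair(d, b))), plus(b, plus(b, b)))), pair(pair(plus(d, b), pair(b, b)), b)), plus(plus(pair(b, d), b), plus(d, d)))) = 1 + max(6, 3) = 7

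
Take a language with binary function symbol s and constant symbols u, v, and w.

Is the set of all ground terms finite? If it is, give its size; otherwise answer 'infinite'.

infinite

The signature has at least one function symbol (s, arity 2) and at least one constant (u).
Iterating s gives infinitely many distinct ground terms: u, s(u, u), s(s(u, u), s(u, u)), ...
So the Herbrand universe is infinite.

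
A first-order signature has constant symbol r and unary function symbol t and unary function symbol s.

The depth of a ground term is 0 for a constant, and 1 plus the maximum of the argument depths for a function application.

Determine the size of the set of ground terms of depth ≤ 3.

If N_k denotes the number of depth-≤k ground terms, the 1 constant gives N_0 = 1, and each function symbol of arity r contributes N_{k-1}^r new terms at level k: N_k = 1 + N_{k-1} + N_{k-1}.
N_0 = 1
N_1 = 1 + 1 + 1 = 3
N_2 = 1 + 3 + 3 = 7
N_3 = 1 + 7 + 7 = 15

15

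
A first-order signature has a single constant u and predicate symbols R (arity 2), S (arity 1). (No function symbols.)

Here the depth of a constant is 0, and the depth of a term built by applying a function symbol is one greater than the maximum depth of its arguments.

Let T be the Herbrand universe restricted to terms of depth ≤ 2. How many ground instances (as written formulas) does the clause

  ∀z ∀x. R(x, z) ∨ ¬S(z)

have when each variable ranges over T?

1

Ground terms of depth ≤ 2:
  With no function symbols every ground term is a constant, so there is exactly 1 ground term at every depth bound.
  N_0 = 1
  N_1 = 1
  N_2 = 1
  Explicitly: u.
So there is exactly 1 ground term available for substitution.
Each of z, x ranges independently over the available ground terms, and distinct assignments produce distinct instances.
Number of ground instances = 1^2 = 1.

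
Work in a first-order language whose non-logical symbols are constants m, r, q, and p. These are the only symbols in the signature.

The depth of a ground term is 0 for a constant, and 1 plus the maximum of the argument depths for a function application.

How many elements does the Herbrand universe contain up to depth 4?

4

With no function symbols every ground term is a constant, so there are exactly 4 ground terms at every depth bound.
N_0 = 4
N_1 = 4
N_2 = 4
N_3 = 4
N_4 = 4
Explicitly: m, r, q, p.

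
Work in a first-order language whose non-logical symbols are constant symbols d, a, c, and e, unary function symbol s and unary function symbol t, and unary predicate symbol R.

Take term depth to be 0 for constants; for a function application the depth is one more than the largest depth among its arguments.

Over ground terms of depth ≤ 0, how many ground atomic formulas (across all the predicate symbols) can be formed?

First count ground terms of depth ≤ 0.
Let N_k count ground terms of depth at most k. Each non-constant term of depth ≤ k is some function symbol applied to depth-≤(k−1) arguments, giving N_k = 4 + N_{k-1} + N_{k-1}.
N_0 = 4
Explicitly: d, a, c, e.
So |H| = 4.
Ground atoms are formed by filling each argument slot of a predicate with a term from H, so an r-ary predicate gives |H|^r atoms:
  R: 4
Total ground atoms: 4.

4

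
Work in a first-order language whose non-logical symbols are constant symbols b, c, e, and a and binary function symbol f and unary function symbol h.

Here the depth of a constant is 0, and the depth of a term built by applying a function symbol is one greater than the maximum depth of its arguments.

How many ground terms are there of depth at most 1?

24

Let N_k count ground terms of depth at most k. Each non-constant term of depth ≤ k is some function symbol applied to depth-≤(k−1) arguments, giving N_k = 4 + N_{k-1}^2 + N_{k-1}.
N_0 = 4
N_1 = 4 + 4^2 + 4 = 24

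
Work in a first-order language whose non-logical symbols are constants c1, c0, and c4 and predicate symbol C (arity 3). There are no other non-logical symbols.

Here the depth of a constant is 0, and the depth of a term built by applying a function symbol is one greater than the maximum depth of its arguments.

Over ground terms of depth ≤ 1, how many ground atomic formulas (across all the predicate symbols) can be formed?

27

First count ground terms of depth ≤ 1.
With no function symbols every ground term is a constant, so there are exactly 3 ground terms at every depth bound.
N_0 = 3
N_1 = 3
Explicitly: c1, c0, c4.
So |H| = 3.
For each predicate symbol, the number of ground atoms is |H| raised to its arity; summing:
  C: 3^3 = 27
Total ground atoms: 27.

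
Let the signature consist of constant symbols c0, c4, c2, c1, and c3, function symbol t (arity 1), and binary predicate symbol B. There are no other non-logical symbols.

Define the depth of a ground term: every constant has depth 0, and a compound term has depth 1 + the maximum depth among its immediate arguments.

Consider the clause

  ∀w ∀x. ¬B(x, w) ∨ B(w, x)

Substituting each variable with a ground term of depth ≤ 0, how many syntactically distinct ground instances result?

25

Ground terms of depth ≤ 0:
  Write N_k for the number of ground terms of depth ≤ k. A term of depth ≤ k is either a constant or a function symbol applied to arguments of depth ≤ k−1, so N_k = 5 + N_{k-1}.
  N_0 = 5
  Explicitly: c0, c4, c2, c1, c3.
So there are 5 ground terms available for substitution.
The body mentions every one of the 2 quantified variables; since ground terms form a free algebra, no two substitutions collapse to the same formula.
Number of ground instances = 5^2 = 25.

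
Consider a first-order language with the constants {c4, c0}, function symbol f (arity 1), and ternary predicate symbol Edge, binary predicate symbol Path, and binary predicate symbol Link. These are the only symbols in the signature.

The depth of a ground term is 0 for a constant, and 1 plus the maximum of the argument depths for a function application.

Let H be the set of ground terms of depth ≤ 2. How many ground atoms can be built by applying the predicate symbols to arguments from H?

288

First count ground terms of depth ≤ 2.
Count level by level. With function symbols f/1, the terms of depth ≤ k are the 2 constants together with each function applied to depth-≤(k−1) tuples, so N_k = 2 + N_{k-1}.
N_0 = 2
N_1 = 2 + 2 = 4
N_2 = 2 + 4 = 6
So |H| = 6.
For each predicate symbol, the number of ground atoms is |H| raised to its arity; summing:
  Edge: 6^3 = 216;  Path: 6^2 = 36;  Link: 6^2 = 36
Total ground atoms: 216 + 36 + 36 = 288.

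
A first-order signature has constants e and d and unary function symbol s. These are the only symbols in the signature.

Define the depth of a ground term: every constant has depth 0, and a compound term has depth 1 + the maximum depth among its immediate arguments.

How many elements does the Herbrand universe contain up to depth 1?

4

Let N_k = |{terms of depth ≤ k}|. Then N_0 = 2 and N_k = 2 + N_{k-1} for k ≥ 1 (one summand per function symbol, arity giving the exponent).
N_0 = 2
N_1 = 2 + 2 = 4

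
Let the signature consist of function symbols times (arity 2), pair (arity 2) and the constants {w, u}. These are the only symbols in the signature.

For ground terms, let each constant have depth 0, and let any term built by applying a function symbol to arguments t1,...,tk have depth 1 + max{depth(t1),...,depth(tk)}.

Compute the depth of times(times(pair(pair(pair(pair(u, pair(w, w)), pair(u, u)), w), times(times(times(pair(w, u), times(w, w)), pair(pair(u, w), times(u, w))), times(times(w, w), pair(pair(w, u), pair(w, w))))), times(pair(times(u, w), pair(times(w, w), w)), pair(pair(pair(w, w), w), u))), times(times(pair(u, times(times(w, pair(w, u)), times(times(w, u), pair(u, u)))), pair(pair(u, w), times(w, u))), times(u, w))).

7

depth(pair(w, w)) = 1 + max(0, 0) = 1
depth(pair(u, pair(w, w))) = 1 + max(0, 1) = 2
depth(pair(u, u)) = 1 + max(0, 0) = 1
depth(pair(pair(u, pair(w, w)), pair(u, u))) = 1 + max(2, 1) = 3
depth(pair(pair(pair(u, pair(w, w)), pair(u, u)), w)) = 1 + max(3, 0) = 4
depth(pair(w, u)) = 1 + max(0, 0) = 1
depth(times(w, w)) = 1 + max(0, 0) = 1
depth(times(pair(w, u), times(w, w))) = 1 + max(1, 1) = 2
depth(pair(u, w)) = 1 + max(0, 0) = 1
depth(times(u, w)) = 1 + max(0, 0) = 1
depth(pair(pair(u, w), times(u, w))) = 1 + max(1, 1) = 2
depth(times(times(pair(w, u), times(w, w)), pair(pair(u, w), times(u, w)))) = 1 + max(2, 2) = 3
depth(pair(pair(w, u), pair(w, w))) = 1 + max(1, 1) = 2
depth(times(times(w, w), pair(pair(w, u), pair(w, w)))) = 1 + max(1, 2) = 3
depth(times(times(times(pair(w, u), times(w, w)), pair(pair(u, w), times(u, w))), times(times(w, w), pair(pair(w, u), pair(w, w))))) = 1 + max(3, 3) = 4
depth(pair(pair(pair(pair(u, pair(w, w)), pair(u, u)), w), times(times(times(pair(w, u), times(w, w)), pair(pair(u, w), times(u, w))), times(times(w, w), pair(pair(w, u), pair(w, w)))))) = 1 + max(4, 4) = 5
depth(pair(times(w, w), w)) = 1 + max(1, 0) = 2
depth(pair(times(u, w), pair(times(w, w), w))) = 1 + max(1, 2) = 3
depth(pair(pair(w, w), w)) = 1 + max(1, 0) = 2
depth(pair(pair(pair(w, w), w), u)) = 1 + max(2, 0) = 3
depth(times(pair(times(u, w), pair(times(w, w), w)), pair(pair(pair(w, w), w), u))) = 1 + max(3, 3) = 4
depth(times(pair(pair(pair(pair(u, pair(w, w)), pair(u, u)), w), times(times(times(pair(w, u), times(w, w)), pair(pair(u, w), times(u, w))), times(times(w, w), pair(pair(w, u), pair(w, w))))), times(pair(times(u, w), pair(times(w, w), w)), pair(pair(pair(w, w), w), u)))) = 1 + max(5, 4) = 6
depth(times(w, pair(w, u))) = 1 + max(0, 1) = 2
depth(times(w, u)) = 1 + max(0, 0) = 1
depth(times(times(w, u), pair(u, u))) = 1 + max(1, 1) = 2
depth(times(times(w, pair(w, u)), times(times(w, u), pair(u, u)))) = 1 + max(2, 2) = 3
depth(pair(u, times(times(w, pair(w, u)), times(times(w, u), pair(u, u))))) = 1 + max(0, 3) = 4
depth(pair(pair(u, w), times(w, u))) = 1 + max(1, 1) = 2
depth(times(pair(u, times(times(w, pair(w, u)), times(times(w, u), pair(u, u)))), pair(pair(u, w), times(w, u)))) = 1 + max(4, 2) = 5
depth(times(times(pair(u, times(times(w, pair(w, u)), times(times(w, u), pair(u, u)))), pair(pair(u, w), times(w, u))), times(u, w))) = 1 + max(5, 1) = 6
depth(times(times(pair(pair(pair(pair(u, pair(w, w)), pair(u, u)), w), times(times(times(pair(w, u), times(w, w)), pair(pair(u, w), times(u, w))), times(times(w, w), pair(pair(w, u), pair(w, w))))), times(pair(times(u, w), pair(times(w, w), w)), pair(pair(pair(w, w), w), u))), times(times(pair(u, times(times(w, pair(w, u)), times(times(w, u), pair(u, u)))), pair(pair(u, w), times(w, u))), times(u, w)))) = 1 + max(6, 6) = 7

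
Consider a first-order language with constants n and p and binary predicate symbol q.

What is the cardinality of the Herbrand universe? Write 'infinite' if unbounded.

2

There are no function symbols, so every ground term is one of the 2 constants.
The Herbrand universe is {n, p}, which is finite with 2 elements.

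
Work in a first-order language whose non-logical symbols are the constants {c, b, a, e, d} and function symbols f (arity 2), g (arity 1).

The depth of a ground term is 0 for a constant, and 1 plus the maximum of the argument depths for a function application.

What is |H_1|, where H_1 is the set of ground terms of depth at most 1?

35

Let N_k = |{terms of depth ≤ k}|. Then N_0 = 5 and N_k = 5 + N_{k-1}^2 + N_{k-1} for k ≥ 1 (one summand per function symbol, arity giving the exponent).
N_0 = 5
N_1 = 5 + 5^2 + 5 = 35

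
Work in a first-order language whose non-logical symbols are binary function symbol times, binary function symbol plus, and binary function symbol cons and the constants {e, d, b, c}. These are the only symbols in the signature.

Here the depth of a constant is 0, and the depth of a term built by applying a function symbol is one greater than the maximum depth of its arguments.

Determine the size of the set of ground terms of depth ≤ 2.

Count level by level. With function symbols times/2, plus/2, cons/2, the terms of depth ≤ k are the 4 constants together with each function applied to depth-≤(k−1) tuples, so N_k = 4 + N_{k-1}^2 + N_{k-1}^2 + N_{k-1}^2.
N_0 = 4
N_1 = 4 + 4^2 + 4^2 + 4^2 = 52
N_2 = 4 + 52^2 + 52^2 + 52^2 = 8116

8116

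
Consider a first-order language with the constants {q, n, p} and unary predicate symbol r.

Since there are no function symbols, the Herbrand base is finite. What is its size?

3

With no function symbols, the Herbrand universe is just the 3 constants.
Ground atoms per predicate: r: 3.
Herbrand base size = 3 = 3.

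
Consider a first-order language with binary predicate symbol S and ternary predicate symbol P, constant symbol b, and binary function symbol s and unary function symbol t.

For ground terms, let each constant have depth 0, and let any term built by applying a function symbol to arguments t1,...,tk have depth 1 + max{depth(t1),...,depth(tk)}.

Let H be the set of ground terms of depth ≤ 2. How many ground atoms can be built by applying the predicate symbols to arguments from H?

First count ground terms of depth ≤ 2.
Write N_k for the number of ground terms of depth ≤ k. A term of depth ≤ k is either a constant or a function symbol applied to arguments of depth ≤ k−1, so N_k = 1 + N_{k-1}^2 + N_{k-1}.
N_0 = 1
N_1 = 1 + 1^2 + 1 = 3
N_2 = 1 + 3^2 + 3 = 13
So |H| = 13.
Each predicate of arity r yields |H|^r ground atoms (one per choice of an r-tuple from H):
  S: 13^2 = 169;  P: 13^3 = 2197
Total ground atoms: 169 + 2197 = 2366.

2366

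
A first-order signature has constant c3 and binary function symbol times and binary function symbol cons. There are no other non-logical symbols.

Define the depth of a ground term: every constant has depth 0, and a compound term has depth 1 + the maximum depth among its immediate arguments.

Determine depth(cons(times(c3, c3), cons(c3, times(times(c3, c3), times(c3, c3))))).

4

depth(times(c3, c3)) = 1 + max(0, 0) = 1
depth(times(times(c3, c3), times(c3, c3))) = 1 + max(1, 1) = 2
depth(cons(c3, times(times(c3, c3), times(c3, c3)))) = 1 + max(0, 2) = 3
depth(cons(times(c3, c3), cons(c3, times(times(c3, c3), times(c3, c3))))) = 1 + max(1, 3) = 4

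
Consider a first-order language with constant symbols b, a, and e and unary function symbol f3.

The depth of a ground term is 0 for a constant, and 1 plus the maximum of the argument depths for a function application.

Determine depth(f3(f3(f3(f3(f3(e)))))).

5

depth(f3(e)) = 1 + depth(e) = 1 + 0 = 1
depth(f3(f3(e))) = 1 + depth(f3(e)) = 1 + 1 = 2
depth(f3(f3(f3(e)))) = 1 + depth(f3(f3(e))) = 1 + 2 = 3
depth(f3(f3(f3(f3(e))))) = 1 + depth(f3(f3(f3(e)))) = 1 + 3 = 4
depth(f3(f3(f3(f3(f3(e)))))) = 1 + depth(f3(f3(f3(f3(e))))) = 1 + 4 = 5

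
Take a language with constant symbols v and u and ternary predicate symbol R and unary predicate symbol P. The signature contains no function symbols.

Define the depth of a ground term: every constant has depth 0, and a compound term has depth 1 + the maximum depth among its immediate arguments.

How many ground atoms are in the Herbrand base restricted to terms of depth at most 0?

10

First count ground terms of depth ≤ 0.
With no function symbols every ground term is a constant, so there are exactly 2 ground terms at every depth bound.
N_0 = 2
Explicitly: v, u.
So |H| = 2.
For each predicate symbol, the number of ground atoms is |H| raised to its arity; summing:
  R: 2^3 = 8;  P: 2
Total ground atoms: 8 + 2 = 10.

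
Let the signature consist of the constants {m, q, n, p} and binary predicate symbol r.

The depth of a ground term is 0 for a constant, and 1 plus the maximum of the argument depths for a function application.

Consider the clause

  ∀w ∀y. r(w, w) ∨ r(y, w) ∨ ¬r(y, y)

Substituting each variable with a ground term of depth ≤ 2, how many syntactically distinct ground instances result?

16

Ground terms of depth ≤ 2:
  With no function symbols every ground term is a constant, so there are exactly 4 ground terms at every depth bound.
  N_0 = 4
  N_1 = 4
  N_2 = 4
  Explicitly: m, q, n, p.
So there are 4 ground terms available for substitution.
Each of w, y ranges independently over the available ground terms, and distinct assignments produce distinct instances.
Number of ground instances = 4^2 = 16.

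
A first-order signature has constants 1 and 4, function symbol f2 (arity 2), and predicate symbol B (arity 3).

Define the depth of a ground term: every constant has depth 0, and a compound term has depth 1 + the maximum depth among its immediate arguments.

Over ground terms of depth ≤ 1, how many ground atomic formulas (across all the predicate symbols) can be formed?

First count ground terms of depth ≤ 1.
Write N_k for the number of ground terms of depth ≤ k. A term of depth ≤ k is either a constant or a function symbol applied to arguments of depth ≤ k−1, so N_k = 2 + N_{k-1}^2.
N_0 = 2
N_1 = 2 + 2^2 = 6
Explicitly: 1, 4, f2(1, 1), f2(1, 4), f2(4, 1), f2(4, 4).
So |H| = 6.
A ground atom is a predicate applied to a tuple of terms from H, so the count is the sum over predicates of |H|^arity:
  B: 6^3 = 216
Total ground atoms: 216.

216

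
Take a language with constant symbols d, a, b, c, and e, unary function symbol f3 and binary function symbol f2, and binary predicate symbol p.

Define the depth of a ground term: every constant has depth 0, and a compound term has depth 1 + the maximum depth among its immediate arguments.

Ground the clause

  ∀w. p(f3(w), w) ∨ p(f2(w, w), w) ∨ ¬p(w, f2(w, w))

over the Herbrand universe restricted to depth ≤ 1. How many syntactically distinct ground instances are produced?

35

Ground terms of depth ≤ 1:
  Let N_k count ground terms of depth at most k. Each non-constant term of depth ≤ k is some function symbol applied to depth-≤(k−1) arguments, giving N_k = 5 + N_{k-1} + N_{k-1}^2.
  N_0 = 5
  N_1 = 5 + 5 + 5^2 = 35
So there are 35 ground terms available for substitution.
The variable w ranges independently over the available ground terms, and distinct assignments produce distinct instances.
Number of ground instances = 35.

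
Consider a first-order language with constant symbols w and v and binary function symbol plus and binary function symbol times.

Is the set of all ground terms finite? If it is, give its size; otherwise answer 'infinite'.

infinite

The signature has at least one function symbol (plus, arity 2) and at least one constant (w).
Iterating plus gives infinitely many distinct ground terms: w, plus(w, w), plus(plus(w, w), plus(w, w)), ...
So the Herbrand universe is infinite.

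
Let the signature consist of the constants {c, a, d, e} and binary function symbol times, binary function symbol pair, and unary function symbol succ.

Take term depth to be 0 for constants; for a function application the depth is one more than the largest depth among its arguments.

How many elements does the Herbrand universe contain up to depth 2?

Write N_k for the number of ground terms of depth ≤ k. A term of depth ≤ k is either a constant or a function symbol applied to arguments of depth ≤ k−1, so N_k = 4 + N_{k-1}^2 + N_{k-1}^2 + N_{k-1}.
N_0 = 4
N_1 = 4 + 4^2 + 4^2 + 4 = 40
N_2 = 4 + 40^2 + 40^2 + 40 = 3244

3244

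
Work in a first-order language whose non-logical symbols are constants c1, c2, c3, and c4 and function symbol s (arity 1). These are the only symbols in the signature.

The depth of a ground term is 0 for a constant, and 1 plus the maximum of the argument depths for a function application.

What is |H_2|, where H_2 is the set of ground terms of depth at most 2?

12

Let N_k count ground terms of depth at most k. Each non-constant term of depth ≤ k is some function symbol applied to depth-≤(k−1) arguments, giving N_k = 4 + N_{k-1}.
N_0 = 4
N_1 = 4 + 4 = 8
N_2 = 4 + 8 = 12
Explicitly: c1, c2, c3, c4, s(c1), s(c2), s(c3), s(c4), s(s(c1)), s(s(c2)), s(s(c3)), s(s(c4)).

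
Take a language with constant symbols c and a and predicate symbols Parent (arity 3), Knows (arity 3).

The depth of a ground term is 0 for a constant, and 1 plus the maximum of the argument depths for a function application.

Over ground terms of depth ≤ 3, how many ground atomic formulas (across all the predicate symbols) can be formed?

16

First count ground terms of depth ≤ 3.
With no function symbols every ground term is a constant, so there are exactly 2 ground terms at every depth bound.
N_0 = 2
N_1 = 2
N_2 = 2
N_3 = 2
So |H| = 2.
For each predicate symbol, the number of ground atoms is |H| raised to its arity; summing:
  Parent: 2^3 = 8;  Knows: 2^3 = 8
Total ground atoms: 8 + 8 = 16.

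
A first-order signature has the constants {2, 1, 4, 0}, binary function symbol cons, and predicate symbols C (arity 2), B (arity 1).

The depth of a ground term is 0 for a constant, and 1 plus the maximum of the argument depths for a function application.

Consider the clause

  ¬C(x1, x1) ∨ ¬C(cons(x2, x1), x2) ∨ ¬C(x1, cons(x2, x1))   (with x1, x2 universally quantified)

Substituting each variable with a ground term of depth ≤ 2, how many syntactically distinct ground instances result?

Ground terms of depth ≤ 2:
  Write N_k for the number of ground terms of depth ≤ k. A term of depth ≤ k is either a constant or a function symbol applied to arguments of depth ≤ k−1, so N_k = 4 + N_{k-1}^2.
  N_0 = 4
  N_1 = 4 + 4^2 = 20
  N_2 = 4 + 20^2 = 404
So there are 404 ground terms available for substitution.
The clause has 2 distinct variables (x1, x2), each appearing in the body. In the free term algebra distinct substitutions yield syntactically distinct ground instances.
Number of ground instances = 404^2 = 163216.

163216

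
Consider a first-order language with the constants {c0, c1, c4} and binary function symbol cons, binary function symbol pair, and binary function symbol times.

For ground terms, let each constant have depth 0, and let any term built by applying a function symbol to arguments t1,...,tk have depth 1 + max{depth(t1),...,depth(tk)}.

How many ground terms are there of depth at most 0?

If N_k denotes the number of depth-≤k ground terms, the 3 constants give N_0 = 3, and each function symbol of arity r contributes N_{k-1}^r new terms at level k: N_k = 3 + N_{k-1}^2 + N_{k-1}^2 + N_{k-1}^2.
N_0 = 3
Explicitly: c0, c1, c4.

3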